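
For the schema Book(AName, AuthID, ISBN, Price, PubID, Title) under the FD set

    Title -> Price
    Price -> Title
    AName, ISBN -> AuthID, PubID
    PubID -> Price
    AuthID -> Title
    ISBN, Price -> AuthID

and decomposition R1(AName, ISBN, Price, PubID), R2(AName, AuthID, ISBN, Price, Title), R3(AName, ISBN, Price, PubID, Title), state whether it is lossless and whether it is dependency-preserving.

Lossless test (chase): Rows 1 and 2 agree on Price; apply Price→Title and equate their Title entries. Rows 1 and 2 agree on AName, ISBN; apply AName, ISBN→AuthID, PubID and equate their AuthID, PubID entries. Rows 1 and 3 agree on AName, ISBN; apply AName, ISBN→AuthID, PubID and equate their AuthID, PubID entries. Row 1 is now all distinguished symbols — the join is lossless.
Dependency preservation: AName, ISBN → AuthID, PubID is not contained in any single fragment, but the restricted closure of its left-hand side across the fragments still reaches the right-hand side; the remaining FDs each lie inside some fragment. All dependencies are preserved.

lossless and dependency-preserving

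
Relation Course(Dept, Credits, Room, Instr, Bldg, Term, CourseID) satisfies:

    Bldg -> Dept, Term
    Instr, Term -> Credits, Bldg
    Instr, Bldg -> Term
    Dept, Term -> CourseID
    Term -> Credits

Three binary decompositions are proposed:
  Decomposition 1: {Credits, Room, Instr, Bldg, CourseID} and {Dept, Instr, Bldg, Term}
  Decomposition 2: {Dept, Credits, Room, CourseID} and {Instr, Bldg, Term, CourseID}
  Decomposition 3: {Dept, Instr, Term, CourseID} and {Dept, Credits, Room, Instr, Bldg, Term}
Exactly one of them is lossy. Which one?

Decomposition 2

Decomposition 1: common = {Instr, Bldg}, closure = {Dept, Credits, Instr, Bldg, Term, CourseID} → lossless.
Decomposition 2: common = {CourseID}, closure = {CourseID} → lossy.
Decomposition 3: common = {Dept, Instr, Term}, closure = {Dept, Credits, Instr, Bldg, Term, CourseID} → lossless.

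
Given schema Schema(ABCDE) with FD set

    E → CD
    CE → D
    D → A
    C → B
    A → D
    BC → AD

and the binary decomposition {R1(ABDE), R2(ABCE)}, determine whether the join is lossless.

Yes

Common attributes: R1 ∩ R2 = {ABE}.
Closure of {ABE}: E → CD applies, adding CD. So (ABE)⁺ = {ABCDE}.
This closure contains every attribute of R1, so R1 ∩ R2 → R1. The join is lossless.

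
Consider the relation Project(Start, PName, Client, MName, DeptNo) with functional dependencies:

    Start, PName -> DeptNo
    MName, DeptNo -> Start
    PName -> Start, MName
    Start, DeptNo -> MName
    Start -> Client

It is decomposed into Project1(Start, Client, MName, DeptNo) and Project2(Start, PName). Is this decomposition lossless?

No

Common attributes: Project1 ∩ Project2 = {Start}.
Closure of {Start}: Start → Client applies, adding Client. So (Start)⁺ = {Start, Client}.
The closure contains neither all of Project1 = {Start, Client, MName, DeptNo} nor all of Project2 = {Start, PName}, so the common attributes are not a superkey of either fragment. The join is lossy.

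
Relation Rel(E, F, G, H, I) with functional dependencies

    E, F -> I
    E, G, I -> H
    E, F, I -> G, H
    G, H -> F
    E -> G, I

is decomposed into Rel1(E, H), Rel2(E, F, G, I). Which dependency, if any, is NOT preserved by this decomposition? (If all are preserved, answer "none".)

G, H -> F

Check G, H → F: no single fragment contains all of {F, G, H}, and the restricted closure of {G, H} across the fragments never reaches {F}.
E, F → I is preserved.
E, G, I → H is preserved.
E, F, I → G, H is preserved.
E → G, I is preserved.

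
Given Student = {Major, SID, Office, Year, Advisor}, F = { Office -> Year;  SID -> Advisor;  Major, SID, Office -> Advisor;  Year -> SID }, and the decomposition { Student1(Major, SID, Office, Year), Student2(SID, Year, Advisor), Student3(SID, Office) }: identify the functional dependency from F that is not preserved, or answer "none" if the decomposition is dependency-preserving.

none

Office → Year lies within Student1.
SID → Advisor lies within Student2.
Major, SID, Office → Advisor: restricted closure across fragments reaches Advisor.
Year → SID lies within Student1.
Every dependency is enforceable on the fragments, so the decomposition is dependency-preserving.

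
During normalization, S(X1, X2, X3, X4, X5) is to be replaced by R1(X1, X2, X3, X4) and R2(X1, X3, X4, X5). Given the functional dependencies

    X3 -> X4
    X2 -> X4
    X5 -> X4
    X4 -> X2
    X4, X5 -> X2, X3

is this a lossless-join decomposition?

Yes

Common attributes: R1 ∩ R2 = {X1, X3, X4}.
Closure of {X1, X3, X4}: X4 → X2 applies, adding X2. So (X1, X3, X4)⁺ = {X1, X2, X3, X4}.
This closure contains every attribute of R1, so R1 ∩ R2 → R1. The join is lossless.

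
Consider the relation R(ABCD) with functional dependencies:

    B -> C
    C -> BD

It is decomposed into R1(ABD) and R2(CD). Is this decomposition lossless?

Common attributes: R1 ∩ R2 = {D}.
No dependency enlarges {D}, so (D)⁺ = {D}.
The closure contains neither all of R1 = {ABD} nor all of R2 = {CD}, so the common attributes are not a superkey of either fragment. The join is lossy.

No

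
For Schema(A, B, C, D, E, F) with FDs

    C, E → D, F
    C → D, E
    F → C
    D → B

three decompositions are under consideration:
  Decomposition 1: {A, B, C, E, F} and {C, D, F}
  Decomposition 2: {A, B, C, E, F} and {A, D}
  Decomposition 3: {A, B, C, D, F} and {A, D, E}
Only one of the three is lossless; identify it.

Decomposition 1

Decomposition 1: common = {C, F}, closure = {B, C, D, E, F} → lossless.
Decomposition 2: common = {A}, closure = {A} → lossy.
Decomposition 3: common = {A, D}, closure = {A, B, D} → lossy.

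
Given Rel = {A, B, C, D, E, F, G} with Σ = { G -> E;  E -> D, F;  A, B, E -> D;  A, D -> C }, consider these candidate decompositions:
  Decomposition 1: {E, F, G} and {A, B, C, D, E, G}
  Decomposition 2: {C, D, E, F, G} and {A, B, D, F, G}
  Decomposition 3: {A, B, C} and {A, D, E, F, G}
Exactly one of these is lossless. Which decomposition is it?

Decomposition 1

Decomposition 1: common = {E, G}, closure = {D, E, F, G} → lossless.
Decomposition 2: common = {D, F, G}, closure = {D, E, F, G} → lossy.
Decomposition 3: common = {A}, closure = {A} → lossy.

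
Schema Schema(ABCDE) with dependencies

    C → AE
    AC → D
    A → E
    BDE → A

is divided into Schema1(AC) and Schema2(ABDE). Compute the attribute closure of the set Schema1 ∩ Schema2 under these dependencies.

Schema1 ∩ Schema2 = {A}.
A → E applies, adding E
Closure: {AE}.

AE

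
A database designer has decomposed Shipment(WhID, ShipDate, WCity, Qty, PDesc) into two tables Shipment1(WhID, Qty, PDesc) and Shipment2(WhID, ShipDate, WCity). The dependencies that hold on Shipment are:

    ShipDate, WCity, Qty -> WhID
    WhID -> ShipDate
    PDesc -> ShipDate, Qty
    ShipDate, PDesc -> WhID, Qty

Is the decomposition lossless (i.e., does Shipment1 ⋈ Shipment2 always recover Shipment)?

No

Common attributes: Shipment1 ∩ Shipment2 = {WhID}.
Closure of {WhID}: WhID → ShipDate applies, adding ShipDate. So (WhID)⁺ = {WhID, ShipDate}.
The closure contains neither all of Shipment1 = {WhID, Qty, PDesc} nor all of Shipment2 = {WhID, ShipDate, WCity}, so the common attributes are not a superkey of either fragment. The join is lossy.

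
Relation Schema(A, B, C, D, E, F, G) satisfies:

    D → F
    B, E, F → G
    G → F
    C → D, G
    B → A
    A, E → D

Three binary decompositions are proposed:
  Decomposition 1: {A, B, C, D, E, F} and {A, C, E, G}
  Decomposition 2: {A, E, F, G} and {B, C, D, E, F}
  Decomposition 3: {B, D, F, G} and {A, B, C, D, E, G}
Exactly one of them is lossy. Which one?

Decomposition 2

Decomposition 1: common = {A, C, E}, closure = {A, C, D, E, F, G} → lossless.
Decomposition 2: common = {E, F}, closure = {E, F} → lossy.
Decomposition 3: common = {B, D, G}, closure = {A, B, D, F, G} → lossless.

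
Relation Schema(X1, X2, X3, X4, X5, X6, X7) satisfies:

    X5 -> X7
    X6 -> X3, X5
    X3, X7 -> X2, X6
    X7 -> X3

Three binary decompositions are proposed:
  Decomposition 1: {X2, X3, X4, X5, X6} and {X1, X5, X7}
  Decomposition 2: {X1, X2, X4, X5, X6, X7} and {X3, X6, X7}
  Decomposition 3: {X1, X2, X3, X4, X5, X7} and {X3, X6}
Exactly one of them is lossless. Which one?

Decomposition 1: common = {X5}, closure = {X2, X3, X5, X6, X7} → lossy.
Decomposition 2: common = {X6, X7}, closure = {X2, X3, X5, X6, X7} → lossless.
Decomposition 3: common = {X3}, closure = {X3} → lossy.

Decomposition 2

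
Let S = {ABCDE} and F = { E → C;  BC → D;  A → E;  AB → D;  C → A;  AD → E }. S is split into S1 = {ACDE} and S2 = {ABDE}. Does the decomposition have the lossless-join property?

Yes

Common attributes: S1 ∩ S2 = {ADE}.
Closure of {ADE}: E → C applies, adding C. So (ADE)⁺ = {ACDE}.
This closure contains every attribute of S1, so S1 ∩ S2 → S1. The join is lossless.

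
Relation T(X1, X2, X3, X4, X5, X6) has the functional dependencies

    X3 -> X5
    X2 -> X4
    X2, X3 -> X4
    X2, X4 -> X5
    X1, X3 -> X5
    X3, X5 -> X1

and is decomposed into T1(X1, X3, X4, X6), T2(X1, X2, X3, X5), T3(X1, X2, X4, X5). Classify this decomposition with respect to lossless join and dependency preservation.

Lossless test (chase): Rows 1 and 2 agree on X3; apply X3→X5 and equate their X5 entries. Rows 2 and 3 agree on X2; apply X2→X4 and equate their X4 entries. No row becomes fully distinguished — the join is lossy.
Dependency preservation: X2, X3 → X4 is not contained in any single fragment, but the restricted closure of its left-hand side across the fragments still reaches the right-hand side; the remaining FDs each lie inside some fragment. All dependencies are preserved.

lossy but dependency-preserving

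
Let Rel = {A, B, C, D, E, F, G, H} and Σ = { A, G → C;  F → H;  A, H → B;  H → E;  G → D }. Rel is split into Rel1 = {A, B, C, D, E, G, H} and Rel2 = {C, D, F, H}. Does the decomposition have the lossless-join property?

Common attributes: Rel1 ∩ Rel2 = {C, D, H}.
Closure of {C, D, H}: H → E applies, adding E. So (C, D, H)⁺ = {C, D, E, H}.
The closure contains neither all of Rel1 = {A, B, C, D, E, G, H} nor all of Rel2 = {C, D, F, H}, so the common attributes are not a superkey of either fragment. The join is lossy.

No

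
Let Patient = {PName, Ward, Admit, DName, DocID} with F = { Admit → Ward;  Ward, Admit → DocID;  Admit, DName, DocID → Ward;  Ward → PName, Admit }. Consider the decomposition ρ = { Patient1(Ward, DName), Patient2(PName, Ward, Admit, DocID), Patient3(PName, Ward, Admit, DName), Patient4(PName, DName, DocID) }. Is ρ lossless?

Chase test. Columns are PName, Ward, Admit, DName, DocID; row i has aⱼ where attribute j ∈ Patienti, else bᵢⱼ.
Initial tableau (one row per fragment):
  row 1: b11 a2 b13 a4 b15
  row 2: a1 a2 a3 b24 a5
  row 3: a1 a2 a3 a4 b35
  row 4: a1 b42 b43 a4 a5
Rows 2 and 3 agree on Ward, Admit; apply Ward, Admit→DocID and equate their DocID entries.
Rows 1 and 2 agree on Ward; apply Ward→PName, Admit and equate their PName, Admit entries.
Rows 1 and 2 agree on Ward, Admit; apply Ward, Admit→DocID and equate their DocID entries.
Row 1 is now all distinguished symbols — the join is lossless.

Yes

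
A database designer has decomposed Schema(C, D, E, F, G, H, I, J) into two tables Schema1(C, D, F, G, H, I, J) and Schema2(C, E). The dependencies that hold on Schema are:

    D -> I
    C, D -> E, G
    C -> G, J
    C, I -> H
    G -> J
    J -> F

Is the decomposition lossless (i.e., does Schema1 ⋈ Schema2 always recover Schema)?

No

Common attributes: Schema1 ∩ Schema2 = {C}.
Closure of {C}: C → G, J applies, adding G, J; J → F applies, adding F. So (C)⁺ = {C, F, G, J}.
The closure contains neither all of Schema1 = {C, D, F, G, H, I, J} nor all of Schema2 = {C, E}, so the common attributes are not a superkey of either fragment. The join is lossy.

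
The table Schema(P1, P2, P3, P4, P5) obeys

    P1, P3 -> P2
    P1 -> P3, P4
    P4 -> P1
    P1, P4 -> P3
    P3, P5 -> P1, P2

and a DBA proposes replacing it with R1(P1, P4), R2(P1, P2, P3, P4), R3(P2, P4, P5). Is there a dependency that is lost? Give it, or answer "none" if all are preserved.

Check P3, P5 → P1, P2: no single fragment contains all of {P1, P2, P3, P5}, and the restricted closure of {P3, P5} across the fragments never reaches {P1, P2}.
P1, P3 → P2 is preserved.
P1 → P3, P4 is preserved.
P4 → P1 is preserved.
P1, P4 → P3 is preserved.

P3, P5 -> P1, P2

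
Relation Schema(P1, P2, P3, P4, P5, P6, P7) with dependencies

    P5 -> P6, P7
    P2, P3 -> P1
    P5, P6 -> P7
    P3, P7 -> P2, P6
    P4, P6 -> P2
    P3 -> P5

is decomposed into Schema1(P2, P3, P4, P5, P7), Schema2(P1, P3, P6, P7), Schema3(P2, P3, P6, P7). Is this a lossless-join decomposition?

Chase test. Columns are P1, P2, P3, P4, P5, P6, P7; row i has aⱼ where attribute j ∈ Schemai, else bᵢⱼ.
Initial tableau (one row per fragment):
  row 1: b11 a2 a3 a4 a5 b16 a7
  row 2: a1 b22 a3 b24 b25 a6 a7
  row 3: b31 a2 a3 b34 b35 a6 a7
Rows 1 and 3 agree on P2, P3; apply P2, P3→P1 and equate their P1 entries.
Rows 1 and 2 agree on P3, P7; apply P3, P7→P2, P6 and equate their P2, P6 entries.
Rows 1 and 2 agree on P3; apply P3→P5 and equate their P5 entries.
Rows 1 and 3 agree on P3; apply P3→P5 and equate their P5 entries.
Rows 1 and 2 agree on P2, P3; apply P2, P3→P1 and equate their P1 entries.
Row 1 is now all distinguished symbols — the join is lossless.

Yes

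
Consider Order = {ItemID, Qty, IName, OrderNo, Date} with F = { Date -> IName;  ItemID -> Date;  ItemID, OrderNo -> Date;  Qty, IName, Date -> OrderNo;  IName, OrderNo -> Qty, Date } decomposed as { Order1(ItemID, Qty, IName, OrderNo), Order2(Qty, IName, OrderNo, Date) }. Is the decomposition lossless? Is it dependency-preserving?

Lossless test: (Qty, IName, OrderNo)⁺ = {Qty, IName, OrderNo, Date}, which contains all of one fragment — lossless.
Dependency preservation: the restricted closure of {ItemID} across the fragments never reaches {Date}, so ItemID → Date cannot be enforced without a join — not preserved.

lossless but not dependency-preserving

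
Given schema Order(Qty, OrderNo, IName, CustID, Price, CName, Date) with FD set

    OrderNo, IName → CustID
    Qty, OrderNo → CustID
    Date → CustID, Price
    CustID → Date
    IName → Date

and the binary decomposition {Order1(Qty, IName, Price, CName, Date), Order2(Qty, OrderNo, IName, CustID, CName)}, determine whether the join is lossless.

Common attributes: Order1 ∩ Order2 = {Qty, IName, CName}.
Closure of {Qty, IName, CName}: IName → Date applies, adding Date; Date → CustID, Price applies, adding CustID, Price. So (Qty, IName, CName)⁺ = {Qty, IName, CustID, Price, CName, Date}.
This closure contains every attribute of Order1, so Order1 ∩ Order2 → Order1. The join is lossless.

Yes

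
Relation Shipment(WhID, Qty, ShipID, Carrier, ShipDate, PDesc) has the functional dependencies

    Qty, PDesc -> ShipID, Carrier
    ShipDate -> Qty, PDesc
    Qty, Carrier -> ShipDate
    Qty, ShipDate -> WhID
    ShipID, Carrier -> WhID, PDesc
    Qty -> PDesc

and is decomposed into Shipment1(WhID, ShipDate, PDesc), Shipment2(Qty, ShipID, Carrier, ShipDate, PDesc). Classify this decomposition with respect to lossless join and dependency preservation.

lossless but not dependency-preserving

Lossless test: (ShipDate, PDesc)⁺ = {WhID, Qty, ShipID, Carrier, ShipDate, PDesc}, which contains all of one fragment — lossless.
Dependency preservation: the restricted closure of {ShipID, Carrier} across the fragments never reaches {WhID, PDesc}, so ShipID, Carrier → WhID, PDesc cannot be enforced without a join — not preserved.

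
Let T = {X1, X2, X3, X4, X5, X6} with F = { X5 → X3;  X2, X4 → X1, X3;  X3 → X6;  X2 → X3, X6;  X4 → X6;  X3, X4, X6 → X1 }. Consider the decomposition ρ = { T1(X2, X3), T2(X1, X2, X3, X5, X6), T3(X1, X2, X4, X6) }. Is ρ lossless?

No

Chase test. Columns are X1, X2, X3, X4, X5, X6; row i has aⱼ where attribute j ∈ Ti, else bᵢⱼ.
Initial tableau (one row per fragment):
  row 1: b11 a2 a3 b14 b15 b16
  row 2: a1 a2 a3 b24 a5 a6
  row 3: a1 a2 b33 a4 b35 a6
Rows 1 and 2 agree on X3; apply X3→X6 and equate their X6 entries.
Rows 1 and 3 agree on X2; apply X2→X3, X6 and equate their X3, X6 entries.
No row becomes fully distinguished — the join is lossy.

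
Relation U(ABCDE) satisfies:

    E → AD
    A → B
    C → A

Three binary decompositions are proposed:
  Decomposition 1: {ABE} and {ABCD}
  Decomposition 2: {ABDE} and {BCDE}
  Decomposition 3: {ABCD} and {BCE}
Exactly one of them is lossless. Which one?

Decomposition 2

Decomposition 1: common = {AB}, closure = {AB} → lossy.
Decomposition 2: common = {BDE}, closure = {ABDE} → lossless.
Decomposition 3: common = {BC}, closure = {ABC} → lossy.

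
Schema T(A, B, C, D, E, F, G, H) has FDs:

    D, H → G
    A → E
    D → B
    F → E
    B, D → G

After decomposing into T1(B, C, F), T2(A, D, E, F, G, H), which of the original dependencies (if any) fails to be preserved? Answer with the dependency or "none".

D → B

Check D → B: no single fragment contains all of {B, D}, and the restricted closure of {D} across the fragments never reaches {B}.
D, H → G is preserved.
A → E is preserved.
F → E is preserved.
B, D → G is preserved.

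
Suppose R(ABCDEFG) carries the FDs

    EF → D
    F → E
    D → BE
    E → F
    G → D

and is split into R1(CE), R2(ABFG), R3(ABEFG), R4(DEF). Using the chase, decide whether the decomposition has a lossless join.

No

Chase test. Columns are ABCDEFG; row i has aⱼ where attribute j ∈ Ri, else bᵢⱼ.
Initial tableau (one row per fragment):
  row 1: b11 b12 a3 b14 a5 b16 b17
  row 2: a1 a2 b23 b24 b25 a6 a7
  row 3: a1 a2 b33 b34 a5 a6 a7
  row 4: b41 b42 b43 a4 a5 a6 b47
Rows 3 and 4 agree on EF; apply EF→D and equate their D entries.
Rows 2 and 3 agree on F; apply F→E and equate their E entries.
Rows 3 and 4 agree on D; apply D→BE and equate their BE entries.
Rows 1 and 2 agree on E; apply E→F and equate their F entries.
Rows 2 and 3 agree on G; apply G→D and equate their D entries.
Rows 1 and 2 agree on EF; apply EF→D and equate their D entries.
Rows 1 and 2 agree on D; apply D→BE and equate their BE entries.
No row becomes fully distinguished — the join is lossy.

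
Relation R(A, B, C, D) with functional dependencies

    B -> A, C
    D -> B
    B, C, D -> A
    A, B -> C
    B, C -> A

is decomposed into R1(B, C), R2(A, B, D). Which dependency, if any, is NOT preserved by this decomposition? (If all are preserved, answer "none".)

none

B → A, C: restricted closure across fragments reaches A, C.
D → B lies within R2.
B, C, D → A: restricted closure across fragments reaches A.
A, B → C: restricted closure across fragments reaches C.
B, C → A: restricted closure across fragments reaches A.
Every dependency is enforceable on the fragments, so the decomposition is dependency-preserving.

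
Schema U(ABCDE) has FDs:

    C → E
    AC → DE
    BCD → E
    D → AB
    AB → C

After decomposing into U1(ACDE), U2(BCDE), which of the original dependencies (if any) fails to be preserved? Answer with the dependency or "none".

Check AB → C: no single fragment contains all of {ABC}, and the restricted closure of {AB} across the fragments never reaches {C}.
C → E is preserved.
AC → DE is preserved.
BCD → E is preserved.
D → AB is preserved.

AB → C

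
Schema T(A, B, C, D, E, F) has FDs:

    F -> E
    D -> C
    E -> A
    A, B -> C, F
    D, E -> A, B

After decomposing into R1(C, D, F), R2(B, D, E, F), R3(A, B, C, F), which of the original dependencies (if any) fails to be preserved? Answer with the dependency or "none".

Check E → A: no single fragment contains all of {A, E}, and the restricted closure of {E} across the fragments never reaches {A}.
F → E is preserved.
D → C is preserved.
A, B → C, F is preserved.
D, E → A, B is preserved.

E -> A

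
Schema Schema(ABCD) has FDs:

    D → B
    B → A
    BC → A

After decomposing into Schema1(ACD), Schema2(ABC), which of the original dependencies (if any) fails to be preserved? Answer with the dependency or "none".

D → B

Check D → B: no single fragment contains all of {BD}, and the restricted closure of {D} across the fragments never reaches {B}.
B → A is preserved.
BC → A is preserved.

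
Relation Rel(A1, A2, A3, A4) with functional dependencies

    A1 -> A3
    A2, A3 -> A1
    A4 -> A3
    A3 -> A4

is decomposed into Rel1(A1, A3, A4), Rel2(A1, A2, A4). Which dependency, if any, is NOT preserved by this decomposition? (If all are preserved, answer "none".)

A1 → A3 lies within Rel1.
A2, A3 → A1: restricted closure across fragments reaches A1.
A4 → A3 lies within Rel1.
A3 → A4 lies within Rel1.
Every dependency is enforceable on the fragments, so the decomposition is dependency-preserving.

none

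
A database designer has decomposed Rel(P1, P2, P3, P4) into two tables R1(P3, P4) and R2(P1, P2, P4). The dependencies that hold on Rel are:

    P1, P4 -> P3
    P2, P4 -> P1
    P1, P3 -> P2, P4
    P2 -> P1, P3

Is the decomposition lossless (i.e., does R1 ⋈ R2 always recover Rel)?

Common attributes: R1 ∩ R2 = {P4}.
No dependency enlarges {P4}, so (P4)⁺ = {P4}.
The closure contains neither all of R1 = {P3, P4} nor all of R2 = {P1, P2, P4}, so the common attributes are not a superkey of either fragment. The join is lossy.

No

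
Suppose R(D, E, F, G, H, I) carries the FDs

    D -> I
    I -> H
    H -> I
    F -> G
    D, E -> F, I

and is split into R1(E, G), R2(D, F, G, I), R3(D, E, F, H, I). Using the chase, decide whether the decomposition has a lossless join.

Chase test. Columns are D, E, F, G, H, I; row i has aⱼ where attribute j ∈ Ri, else bᵢⱼ.
Initial tableau (one row per fragment):
  row 1: b11 a2 b13 a4 b15 b16
  row 2: a1 b22 a3 a4 b25 a6
  row 3: a1 a2 a3 b34 a5 a6
Rows 2 and 3 agree on I; apply I→H and equate their H entries.
Rows 2 and 3 agree on F; apply F→G and equate their G entries.
Row 3 is now all distinguished symbols — the join is lossless.

Yes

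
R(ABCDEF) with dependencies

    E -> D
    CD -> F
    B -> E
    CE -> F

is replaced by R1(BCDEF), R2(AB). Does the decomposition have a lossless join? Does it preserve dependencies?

Lossless test: (B)⁺ = {BDE}, which is a superkey of neither fragment — lossy.
Dependency preservation: every FD's attributes lie within a single fragment, so each can be enforced locally — preserved.

lossy but dependency-preserving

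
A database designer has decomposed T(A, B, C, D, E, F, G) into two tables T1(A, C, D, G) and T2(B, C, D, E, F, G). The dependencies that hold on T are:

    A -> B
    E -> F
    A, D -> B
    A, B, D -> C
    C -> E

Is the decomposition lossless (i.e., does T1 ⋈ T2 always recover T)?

No

Common attributes: T1 ∩ T2 = {C, D, G}.
Closure of {C, D, G}: C → E applies, adding E; E → F applies, adding F. So (C, D, G)⁺ = {C, D, E, F, G}.
The closure contains neither all of T1 = {A, C, D, G} nor all of T2 = {B, C, D, E, F, G}, so the common attributes are not a superkey of either fragment. The join is lossy.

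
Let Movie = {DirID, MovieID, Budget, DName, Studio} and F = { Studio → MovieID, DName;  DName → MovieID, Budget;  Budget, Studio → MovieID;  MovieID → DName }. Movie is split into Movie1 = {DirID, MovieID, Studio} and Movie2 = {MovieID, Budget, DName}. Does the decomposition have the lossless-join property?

Yes

Common attributes: Movie1 ∩ Movie2 = {MovieID}.
Closure of {MovieID}: MovieID → DName applies, adding DName; DName → MovieID, Budget applies, adding Budget. So (MovieID)⁺ = {MovieID, Budget, DName}.
This closure contains every attribute of Movie2, so Movie1 ∩ Movie2 → Movie2. The join is lossless.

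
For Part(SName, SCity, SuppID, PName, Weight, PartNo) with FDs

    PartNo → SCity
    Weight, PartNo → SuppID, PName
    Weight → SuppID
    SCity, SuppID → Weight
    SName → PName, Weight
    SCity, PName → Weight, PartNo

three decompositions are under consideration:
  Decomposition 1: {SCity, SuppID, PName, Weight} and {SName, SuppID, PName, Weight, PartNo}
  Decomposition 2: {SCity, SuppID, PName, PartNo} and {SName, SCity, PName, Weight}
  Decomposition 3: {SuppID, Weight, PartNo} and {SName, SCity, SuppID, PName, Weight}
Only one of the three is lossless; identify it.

Decomposition 1: common = {SuppID, PName, Weight}, closure = {SuppID, PName, Weight} → lossy.
Decomposition 2: common = {SCity, PName}, closure = {SCity, SuppID, PName, Weight, PartNo} → lossless.
Decomposition 3: common = {SuppID, Weight}, closure = {SuppID, Weight} → lossy.

Decomposition 2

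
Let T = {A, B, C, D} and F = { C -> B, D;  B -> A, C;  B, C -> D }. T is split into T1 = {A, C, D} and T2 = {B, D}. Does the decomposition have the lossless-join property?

Common attributes: T1 ∩ T2 = {D}.
No dependency enlarges {D}, so (D)⁺ = {D}.
The closure contains neither all of T1 = {A, C, D} nor all of T2 = {B, D}, so the common attributes are not a superkey of either fragment. The join is lossy.

No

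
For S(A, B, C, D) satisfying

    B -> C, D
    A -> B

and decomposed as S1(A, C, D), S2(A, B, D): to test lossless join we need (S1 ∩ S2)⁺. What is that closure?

S1 ∩ S2 = {A, D}.
A → B applies, adding B
B → C, D applies, adding C
Closure: {A, B, C, D}.

A, B, C, D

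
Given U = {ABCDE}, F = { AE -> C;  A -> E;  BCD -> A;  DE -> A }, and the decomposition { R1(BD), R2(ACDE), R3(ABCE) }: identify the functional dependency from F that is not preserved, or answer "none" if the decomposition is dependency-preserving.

BCD -> A

Check BCD → A: no single fragment contains all of {ABCD}, and the restricted closure of {BCD} across the fragments never reaches {A}.
AE → C is preserved.
A → E is preserved.
DE → A is preserved.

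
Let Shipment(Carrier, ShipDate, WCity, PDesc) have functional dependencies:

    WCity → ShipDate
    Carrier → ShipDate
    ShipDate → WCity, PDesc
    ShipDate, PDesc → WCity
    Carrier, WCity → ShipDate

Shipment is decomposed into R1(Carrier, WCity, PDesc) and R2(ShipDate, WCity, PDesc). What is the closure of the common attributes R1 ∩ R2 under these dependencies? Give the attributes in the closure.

ShipDate, WCity, PDesc

R1 ∩ R2 = {WCity, PDesc}.
WCity → ShipDate applies, adding ShipDate
Closure: {ShipDate, WCity, PDesc}.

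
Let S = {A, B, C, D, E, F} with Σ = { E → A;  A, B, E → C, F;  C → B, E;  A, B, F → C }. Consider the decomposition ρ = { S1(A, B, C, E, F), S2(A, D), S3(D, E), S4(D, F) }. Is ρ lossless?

Chase test. Columns are A, B, C, D, E, F; row i has aⱼ where attribute j ∈ Si, else bᵢⱼ.
Initial tableau (one row per fragment):
  row 1: a1 a2 a3 b14 a5 a6
  row 2: a1 b22 b23 a4 b25 b26
  row 3: b31 b32 b33 a4 a5 b36
  row 4: b41 b42 b43 a4 b45 a6
Rows 1 and 3 agree on E; apply E→A and equate their A entries.
No row becomes fully distinguished — the join is lossy.

No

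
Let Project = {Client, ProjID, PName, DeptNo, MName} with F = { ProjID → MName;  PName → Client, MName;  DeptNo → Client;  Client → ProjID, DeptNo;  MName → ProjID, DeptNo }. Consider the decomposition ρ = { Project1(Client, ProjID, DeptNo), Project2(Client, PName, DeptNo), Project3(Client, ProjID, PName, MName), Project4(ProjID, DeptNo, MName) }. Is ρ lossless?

Chase test. Columns are Client, ProjID, PName, DeptNo, MName; row i has aⱼ where attribute j ∈ Projecti, else bᵢⱼ.
Initial tableau (one row per fragment):
  row 1: a1 a2 b13 a4 b15
  row 2: a1 b22 a3 a4 b25
  row 3: a1 a2 a3 b34 a5
  row 4: b41 a2 b43 a4 a5
Rows 1 and 3 agree on ProjID; apply ProjID→MName and equate their MName entries.
Rows 2 and 3 agree on PName; apply PName→Client, MName and equate their Client, MName entries.
Rows 1 and 4 agree on DeptNo; apply DeptNo→Client and equate their Client entries.
Rows 1 and 2 agree on Client; apply Client→ProjID, DeptNo and equate their ProjID, DeptNo entries.
Rows 1 and 3 agree on Client; apply Client→ProjID, DeptNo and equate their ProjID, DeptNo entries.
Row 2 is now all distinguished symbols — the join is lossless.

Yes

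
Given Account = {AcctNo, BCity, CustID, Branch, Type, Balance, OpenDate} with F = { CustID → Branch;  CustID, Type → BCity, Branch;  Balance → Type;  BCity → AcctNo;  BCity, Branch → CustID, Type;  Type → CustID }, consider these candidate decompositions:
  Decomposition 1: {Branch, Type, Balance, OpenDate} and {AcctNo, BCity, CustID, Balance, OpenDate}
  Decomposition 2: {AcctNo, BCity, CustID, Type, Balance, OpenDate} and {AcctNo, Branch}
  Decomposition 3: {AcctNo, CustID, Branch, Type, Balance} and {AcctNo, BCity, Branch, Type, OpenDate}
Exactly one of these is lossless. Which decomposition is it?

Decomposition 1: common = {Balance, OpenDate}, closure = {AcctNo, BCity, CustID, Branch, Type, Balance, OpenDate} → lossless.
Decomposition 2: common = {AcctNo}, closure = {AcctNo} → lossy.
Decomposition 3: common = {AcctNo, Branch, Type}, closure = {AcctNo, BCity, CustID, Branch, Type} → lossy.

Decomposition 1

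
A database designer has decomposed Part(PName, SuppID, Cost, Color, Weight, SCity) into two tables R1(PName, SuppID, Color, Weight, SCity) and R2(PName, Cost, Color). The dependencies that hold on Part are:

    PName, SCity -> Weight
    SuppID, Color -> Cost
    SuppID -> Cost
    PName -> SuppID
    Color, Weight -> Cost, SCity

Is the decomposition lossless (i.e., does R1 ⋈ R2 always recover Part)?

Yes

Common attributes: R1 ∩ R2 = {PName, Color}.
Closure of {PName, Color}: PName → SuppID applies, adding SuppID; SuppID, Color → Cost applies, adding Cost. So (PName, Color)⁺ = {PName, SuppID, Cost, Color}.
This closure contains every attribute of R2, so R1 ∩ R2 → R2. The join is lossless.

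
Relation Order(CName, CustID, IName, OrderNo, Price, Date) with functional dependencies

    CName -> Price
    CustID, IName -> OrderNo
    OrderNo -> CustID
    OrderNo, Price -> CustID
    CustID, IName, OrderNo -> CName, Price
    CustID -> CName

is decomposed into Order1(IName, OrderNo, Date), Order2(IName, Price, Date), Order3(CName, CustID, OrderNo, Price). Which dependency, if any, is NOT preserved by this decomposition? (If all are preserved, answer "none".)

CustID, IName -> OrderNo

Check CustID, IName → OrderNo: no single fragment contains all of {CustID, IName, OrderNo}, and the restricted closure of {CustID, IName} across the fragments never reaches {OrderNo}.
CName → Price is preserved.
OrderNo → CustID is preserved.
OrderNo, Price → CustID is preserved.
CustID, IName, OrderNo → CName, Price is preserved.
CustID → CName is preserved.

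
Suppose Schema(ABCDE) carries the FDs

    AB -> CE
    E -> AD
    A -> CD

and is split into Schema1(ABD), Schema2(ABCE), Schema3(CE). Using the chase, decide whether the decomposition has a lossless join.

Chase test. Columns are ABCDE; row i has aⱼ where attribute j ∈ Schemai, else bᵢⱼ.
Initial tableau (one row per fragment):
  row 1: a1 a2 b13 a4 b15
  row 2: a1 a2 a3 b24 a5
  row 3: b31 b32 a3 b34 a5
Rows 1 and 2 agree on AB; apply AB→CE and equate their CE entries.
Rows 1 and 2 agree on E; apply E→AD and equate their AD entries.
Rows 1 and 3 agree on E; apply E→AD and equate their AD entries.
Row 1 is now all distinguished symbols — the join is lossless.

Yes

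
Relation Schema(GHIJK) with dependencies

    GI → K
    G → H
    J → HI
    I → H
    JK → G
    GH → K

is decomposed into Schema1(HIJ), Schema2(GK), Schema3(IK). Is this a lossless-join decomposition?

No

Chase test. Columns are GHIJK; row i has aⱼ where attribute j ∈ Schemai, else bᵢⱼ.
Initial tableau (one row per fragment):
  row 1: b11 a2 a3 a4 b15
  row 2: a1 b22 b23 b24 a5
  row 3: b31 b32 a3 b34 a5
Rows 1 and 3 agree on I; apply I→H and equate their H entries.
No row becomes fully distinguished — the join is lossy.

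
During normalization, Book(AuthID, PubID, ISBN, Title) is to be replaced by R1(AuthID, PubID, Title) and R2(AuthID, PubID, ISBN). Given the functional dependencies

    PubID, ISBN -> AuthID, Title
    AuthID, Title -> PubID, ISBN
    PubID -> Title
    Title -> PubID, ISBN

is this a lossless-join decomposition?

Yes

Common attributes: R1 ∩ R2 = {AuthID, PubID}.
Closure of {AuthID, PubID}: PubID → Title applies, adding Title; Title → PubID, ISBN applies, adding ISBN. So (AuthID, PubID)⁺ = {AuthID, PubID, ISBN, Title}.
This closure contains every attribute of R1, so R1 ∩ R2 → R1. The join is lossless.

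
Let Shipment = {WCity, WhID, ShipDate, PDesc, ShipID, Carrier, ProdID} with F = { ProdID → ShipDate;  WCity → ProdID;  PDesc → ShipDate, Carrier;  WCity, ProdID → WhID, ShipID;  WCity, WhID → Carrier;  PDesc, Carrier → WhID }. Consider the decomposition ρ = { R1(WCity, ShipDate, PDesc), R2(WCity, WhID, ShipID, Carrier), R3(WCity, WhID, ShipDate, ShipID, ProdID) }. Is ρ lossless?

Chase test. Columns are WCity, WhID, ShipDate, PDesc, ShipID, Carrier, ProdID; row i has aⱼ where attribute j ∈ Ri, else bᵢⱼ.
Initial tableau (one row per fragment):
  row 1: a1 b12 a3 a4 b15 b16 b17
  row 2: a1 a2 b23 b24 a5 a6 b27
  row 3: a1 a2 a3 b34 a5 b36 a7
Rows 1 and 2 agree on WCity; apply WCity→ProdID and equate their ProdID entries.
Rows 1 and 3 agree on WCity; apply WCity→ProdID and equate their ProdID entries.
Rows 1 and 2 agree on WCity, ProdID; apply WCity, ProdID→WhID, ShipID and equate their WhID, ShipID entries.
Rows 1 and 2 agree on WCity, WhID; apply WCity, WhID→Carrier and equate their Carrier entries.
Rows 1 and 3 agree on WCity, WhID; apply WCity, WhID→Carrier and equate their Carrier entries.
Rows 1 and 2 agree on ProdID; apply ProdID→ShipDate and equate their ShipDate entries.
Row 1 is now all distinguished symbols — the join is lossless.

Yes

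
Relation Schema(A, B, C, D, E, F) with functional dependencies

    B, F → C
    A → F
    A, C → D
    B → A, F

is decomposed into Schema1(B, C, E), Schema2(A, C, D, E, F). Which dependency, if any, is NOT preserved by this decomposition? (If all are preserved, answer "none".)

B → A, F

Check B → A, F: no single fragment contains all of {A, B, F}, and the restricted closure of {B} across the fragments never reaches {A, F}.
B, F → C is preserved.
A → F is preserved.
A, C → D is preserved.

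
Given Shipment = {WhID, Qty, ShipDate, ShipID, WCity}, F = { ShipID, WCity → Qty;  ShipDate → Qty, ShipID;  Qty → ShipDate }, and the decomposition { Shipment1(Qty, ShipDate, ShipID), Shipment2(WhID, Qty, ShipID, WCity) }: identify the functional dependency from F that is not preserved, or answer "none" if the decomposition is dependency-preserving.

ShipID, WCity → Qty lies within Shipment2.
ShipDate → Qty, ShipID lies within Shipment1.
Qty → ShipDate lies within Shipment1.
Every dependency is enforceable on the fragments, so the decomposition is dependency-preserving.

none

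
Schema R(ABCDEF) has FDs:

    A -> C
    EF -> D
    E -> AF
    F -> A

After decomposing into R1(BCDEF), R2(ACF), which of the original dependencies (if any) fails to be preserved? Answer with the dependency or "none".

A → C lies within R2.
EF → D lies within R1.
E → AF: restricted closure across fragments reaches AF.
F → A lies within R2.
Every dependency is enforceable on the fragments, so the decomposition is dependency-preserving.

none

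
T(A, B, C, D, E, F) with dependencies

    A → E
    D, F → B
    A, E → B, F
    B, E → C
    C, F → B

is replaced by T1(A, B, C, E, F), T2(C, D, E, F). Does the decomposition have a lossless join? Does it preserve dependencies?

Lossless test: (C, E, F)⁺ = {B, C, E, F}, which is a superkey of neither fragment — lossy.
Dependency preservation: the restricted closure of {D, F} across the fragments never reaches {B}, so D, F → B cannot be enforced without a join — not preserved.

lossy and not dependency-preserving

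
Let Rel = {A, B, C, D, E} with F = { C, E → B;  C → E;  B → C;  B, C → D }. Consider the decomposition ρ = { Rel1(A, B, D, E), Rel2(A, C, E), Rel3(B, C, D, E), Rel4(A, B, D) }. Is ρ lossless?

Chase test. Columns are A, B, C, D, E; row i has aⱼ where attribute j ∈ Reli, else bᵢⱼ.
Initial tableau (one row per fragment):
  row 1: a1 a2 b13 a4 a5
  row 2: a1 b22 a3 b24 a5
  row 3: b31 a2 a3 a4 a5
  row 4: a1 a2 b43 a4 b45
Rows 2 and 3 agree on C, E; apply C, E→B and equate their B entries.
Rows 1 and 2 agree on B; apply B→C and equate their C entries.
Rows 1 and 4 agree on B; apply B→C and equate their C entries.
Rows 1 and 2 agree on B, C; apply B, C→D and equate their D entries.
Rows 1 and 4 agree on C; apply C→E and equate their E entries.
Row 1 is now all distinguished symbols — the join is lossless.

Yes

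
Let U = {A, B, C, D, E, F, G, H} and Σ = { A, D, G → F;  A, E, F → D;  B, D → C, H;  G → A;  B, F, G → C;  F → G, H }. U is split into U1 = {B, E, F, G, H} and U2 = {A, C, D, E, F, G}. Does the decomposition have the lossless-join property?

Common attributes: U1 ∩ U2 = {E, F, G}.
Closure of {E, F, G}: G → A applies, adding A; F → G, H applies, adding H; A, E, F → D applies, adding D. So (E, F, G)⁺ = {A, D, E, F, G, H}.
The closure contains neither all of U1 = {B, E, F, G, H} nor all of U2 = {A, C, D, E, F, G}, so the common attributes are not a superkey of either fragment. The join is lossy.

No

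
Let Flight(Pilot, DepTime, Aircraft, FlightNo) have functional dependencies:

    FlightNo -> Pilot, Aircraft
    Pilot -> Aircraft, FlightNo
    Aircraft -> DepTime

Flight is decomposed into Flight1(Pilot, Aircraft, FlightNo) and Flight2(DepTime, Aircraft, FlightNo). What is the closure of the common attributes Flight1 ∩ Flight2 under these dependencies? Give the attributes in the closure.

Pilot, DepTime, Aircraft, FlightNo

Flight1 ∩ Flight2 = {Aircraft, FlightNo}.
FlightNo → Pilot, Aircraft applies, adding Pilot
Aircraft → DepTime applies, adding DepTime
Closure: {Pilot, DepTime, Aircraft, FlightNo}.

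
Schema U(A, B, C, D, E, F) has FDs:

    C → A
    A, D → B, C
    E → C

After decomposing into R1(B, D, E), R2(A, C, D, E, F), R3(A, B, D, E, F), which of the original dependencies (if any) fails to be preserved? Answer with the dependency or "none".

none

C → A lies within R2.
A, D → B, C: restricted closure across fragments reaches B, C.
E → C lies within R2.
Every dependency is enforceable on the fragments, so the decomposition is dependency-preserving.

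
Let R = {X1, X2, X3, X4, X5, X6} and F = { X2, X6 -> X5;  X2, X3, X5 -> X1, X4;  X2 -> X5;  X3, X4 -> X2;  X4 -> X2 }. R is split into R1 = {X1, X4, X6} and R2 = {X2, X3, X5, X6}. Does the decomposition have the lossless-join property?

Common attributes: R1 ∩ R2 = {X6}.
No dependency enlarges {X6}, so (X6)⁺ = {X6}.
The closure contains neither all of R1 = {X1, X4, X6} nor all of R2 = {X2, X3, X5, X6}, so the common attributes are not a superkey of either fragment. The join is lossy.

No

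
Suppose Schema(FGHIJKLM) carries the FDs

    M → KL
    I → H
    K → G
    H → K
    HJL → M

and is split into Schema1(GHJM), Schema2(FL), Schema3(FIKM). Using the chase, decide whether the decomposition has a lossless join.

No

Chase test. Columns are FGHIJKLM; row i has aⱼ where attribute j ∈ Schemai, else bᵢⱼ.
Initial tableau (one row per fragment):
  row 1: b11 a2 a3 b14 a5 b16 b17 a8
  row 2: a1 b22 b23 b24 b25 b26 a7 b28
  row 3: a1 b32 b33 a4 b35 a6 b37 a8
Rows 1 and 3 agree on M; apply M→KL and equate their KL entries.
Rows 1 and 3 agree on K; apply K→G and equate their G entries.
No row becomes fully distinguished — the join is lossy.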